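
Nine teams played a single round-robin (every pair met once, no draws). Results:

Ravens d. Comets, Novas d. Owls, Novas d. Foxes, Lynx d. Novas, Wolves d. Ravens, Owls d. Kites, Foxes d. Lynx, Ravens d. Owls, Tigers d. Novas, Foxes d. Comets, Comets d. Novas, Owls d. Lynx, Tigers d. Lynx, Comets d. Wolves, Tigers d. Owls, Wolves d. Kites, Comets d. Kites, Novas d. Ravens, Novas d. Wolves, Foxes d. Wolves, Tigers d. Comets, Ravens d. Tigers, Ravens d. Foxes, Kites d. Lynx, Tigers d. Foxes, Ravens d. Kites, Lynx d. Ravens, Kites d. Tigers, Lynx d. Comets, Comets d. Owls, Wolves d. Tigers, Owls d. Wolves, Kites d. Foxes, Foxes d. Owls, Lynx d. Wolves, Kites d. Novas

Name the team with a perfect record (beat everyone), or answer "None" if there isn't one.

None

Highest win total is Tigers with 5 (out of 8 possible).
Tigers lost to Ravens, Wolves, Kites, so no team went undefeated.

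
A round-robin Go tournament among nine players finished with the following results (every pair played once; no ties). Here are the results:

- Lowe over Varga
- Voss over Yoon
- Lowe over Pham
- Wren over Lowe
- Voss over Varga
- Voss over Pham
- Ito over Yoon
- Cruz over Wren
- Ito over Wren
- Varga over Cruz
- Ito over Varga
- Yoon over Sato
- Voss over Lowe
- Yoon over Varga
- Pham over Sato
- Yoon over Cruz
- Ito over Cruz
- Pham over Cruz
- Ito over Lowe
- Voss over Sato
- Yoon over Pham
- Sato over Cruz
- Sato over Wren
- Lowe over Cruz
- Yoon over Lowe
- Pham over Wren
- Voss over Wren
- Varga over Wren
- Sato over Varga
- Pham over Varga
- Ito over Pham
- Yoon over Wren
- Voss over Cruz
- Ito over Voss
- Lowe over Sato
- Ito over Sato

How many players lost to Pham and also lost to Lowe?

Pham beat: Sato, Varga, Wren, Cruz.
Lowe beat: Sato, Varga, Cruz, Pham.
Both beat: Sato, Varga, Cruz — 3.

3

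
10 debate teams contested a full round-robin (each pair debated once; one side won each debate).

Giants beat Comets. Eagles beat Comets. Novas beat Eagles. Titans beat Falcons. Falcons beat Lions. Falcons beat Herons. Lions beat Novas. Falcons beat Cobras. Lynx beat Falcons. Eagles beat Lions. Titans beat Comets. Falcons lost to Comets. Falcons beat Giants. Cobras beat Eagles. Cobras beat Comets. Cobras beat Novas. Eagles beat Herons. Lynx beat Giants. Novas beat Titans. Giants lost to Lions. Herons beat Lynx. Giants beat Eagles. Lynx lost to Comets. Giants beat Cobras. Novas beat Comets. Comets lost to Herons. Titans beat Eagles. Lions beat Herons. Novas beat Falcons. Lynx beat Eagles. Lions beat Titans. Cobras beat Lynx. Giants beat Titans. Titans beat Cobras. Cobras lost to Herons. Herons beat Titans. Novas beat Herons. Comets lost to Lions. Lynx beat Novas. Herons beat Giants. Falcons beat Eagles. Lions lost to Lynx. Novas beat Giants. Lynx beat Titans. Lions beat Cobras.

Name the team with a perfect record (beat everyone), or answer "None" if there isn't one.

None

Highest win total is Novas with 6 (out of 9 possible).
Novas lost to Lions, Lynx, Cobras, so no team went undefeated.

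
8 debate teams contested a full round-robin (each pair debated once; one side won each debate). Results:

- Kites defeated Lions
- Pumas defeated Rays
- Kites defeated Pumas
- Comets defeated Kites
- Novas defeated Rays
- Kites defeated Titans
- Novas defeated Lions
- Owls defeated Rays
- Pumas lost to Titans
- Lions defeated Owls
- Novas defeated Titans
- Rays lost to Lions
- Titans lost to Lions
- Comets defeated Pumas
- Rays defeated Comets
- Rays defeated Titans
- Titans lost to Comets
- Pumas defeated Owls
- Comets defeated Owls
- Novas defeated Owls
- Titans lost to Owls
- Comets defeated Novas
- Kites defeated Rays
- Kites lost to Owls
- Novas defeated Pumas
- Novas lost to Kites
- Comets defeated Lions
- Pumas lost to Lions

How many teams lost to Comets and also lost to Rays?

Comets beat: Owls, Kites, Lions, Titans, Novas, Pumas.
Rays beat: Comets, Titans.
Both beat: Titans — 1.

1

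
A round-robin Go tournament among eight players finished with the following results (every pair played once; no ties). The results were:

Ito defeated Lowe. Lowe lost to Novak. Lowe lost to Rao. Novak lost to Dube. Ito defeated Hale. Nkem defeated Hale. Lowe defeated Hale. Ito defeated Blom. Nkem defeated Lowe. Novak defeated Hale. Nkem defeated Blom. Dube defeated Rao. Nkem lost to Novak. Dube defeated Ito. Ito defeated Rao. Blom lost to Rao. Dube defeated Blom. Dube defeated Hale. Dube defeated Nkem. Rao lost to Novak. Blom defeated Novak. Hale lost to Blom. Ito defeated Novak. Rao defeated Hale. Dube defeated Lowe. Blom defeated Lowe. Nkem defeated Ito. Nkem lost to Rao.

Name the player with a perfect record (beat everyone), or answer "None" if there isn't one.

Dube has 7 wins out of 7 opponents — a perfect record.

Dube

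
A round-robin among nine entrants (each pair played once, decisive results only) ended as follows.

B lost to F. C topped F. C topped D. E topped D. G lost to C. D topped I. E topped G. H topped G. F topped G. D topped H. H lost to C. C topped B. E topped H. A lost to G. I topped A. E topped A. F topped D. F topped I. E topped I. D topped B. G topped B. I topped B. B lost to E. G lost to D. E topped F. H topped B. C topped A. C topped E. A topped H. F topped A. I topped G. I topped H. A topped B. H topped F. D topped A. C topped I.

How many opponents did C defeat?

8

C's results: beat A, B, D, E, F, G, H, I; lost to no one.
That is 8 wins.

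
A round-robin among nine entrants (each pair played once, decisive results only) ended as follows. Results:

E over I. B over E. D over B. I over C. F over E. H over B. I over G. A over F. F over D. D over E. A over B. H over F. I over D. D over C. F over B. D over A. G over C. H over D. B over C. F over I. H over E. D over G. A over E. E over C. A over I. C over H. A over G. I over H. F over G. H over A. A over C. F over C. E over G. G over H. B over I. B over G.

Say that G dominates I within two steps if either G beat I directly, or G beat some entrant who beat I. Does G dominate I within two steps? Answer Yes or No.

G did not beat I directly.
G beat C, H, but each of them lost to I. No two-step path.

No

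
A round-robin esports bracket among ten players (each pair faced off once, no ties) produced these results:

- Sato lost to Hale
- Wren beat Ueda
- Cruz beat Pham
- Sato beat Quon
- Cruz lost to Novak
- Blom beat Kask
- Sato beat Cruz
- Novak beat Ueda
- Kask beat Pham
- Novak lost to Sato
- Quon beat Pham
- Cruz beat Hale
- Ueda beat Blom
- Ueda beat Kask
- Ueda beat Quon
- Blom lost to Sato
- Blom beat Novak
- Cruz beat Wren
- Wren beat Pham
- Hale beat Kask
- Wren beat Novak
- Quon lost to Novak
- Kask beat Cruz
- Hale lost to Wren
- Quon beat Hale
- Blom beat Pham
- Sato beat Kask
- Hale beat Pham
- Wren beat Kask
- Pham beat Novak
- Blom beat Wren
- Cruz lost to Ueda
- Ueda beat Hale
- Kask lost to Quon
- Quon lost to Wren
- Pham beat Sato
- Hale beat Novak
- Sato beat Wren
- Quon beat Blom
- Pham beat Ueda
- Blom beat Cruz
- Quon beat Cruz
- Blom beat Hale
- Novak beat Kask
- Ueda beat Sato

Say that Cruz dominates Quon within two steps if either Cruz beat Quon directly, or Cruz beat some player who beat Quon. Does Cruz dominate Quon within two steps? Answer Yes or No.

Cruz did not beat Quon directly.
Cruz beat Hale, Pham, Wren. Of those, Wren beat Quon.

Yes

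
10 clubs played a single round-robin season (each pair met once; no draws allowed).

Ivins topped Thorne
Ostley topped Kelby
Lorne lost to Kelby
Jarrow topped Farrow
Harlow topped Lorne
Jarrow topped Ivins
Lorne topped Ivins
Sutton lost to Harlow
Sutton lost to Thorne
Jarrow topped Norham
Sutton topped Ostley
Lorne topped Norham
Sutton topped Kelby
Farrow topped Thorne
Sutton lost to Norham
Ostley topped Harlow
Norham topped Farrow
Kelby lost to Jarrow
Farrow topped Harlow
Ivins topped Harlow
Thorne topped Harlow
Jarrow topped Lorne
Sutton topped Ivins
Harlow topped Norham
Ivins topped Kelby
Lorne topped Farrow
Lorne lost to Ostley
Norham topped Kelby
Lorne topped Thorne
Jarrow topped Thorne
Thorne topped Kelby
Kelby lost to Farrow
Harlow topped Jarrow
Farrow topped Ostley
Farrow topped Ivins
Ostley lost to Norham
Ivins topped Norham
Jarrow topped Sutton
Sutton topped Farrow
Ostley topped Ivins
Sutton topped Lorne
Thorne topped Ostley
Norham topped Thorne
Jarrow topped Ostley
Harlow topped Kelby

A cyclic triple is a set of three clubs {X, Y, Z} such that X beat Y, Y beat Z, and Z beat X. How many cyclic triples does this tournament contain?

28

Win totals: Kelby 1, Lorne 4, Thorne 4, Ostley 4, Jarrow 8, Norham 5, Ivins 4, Farrow 5, Sutton 5, Harlow 5.
A club with w wins dominates both others in C(w,2) triples; summing gives 0 + 6 + 6 + 6 + 28 + 10 + 6 + 10 + 10 + 10 = 92 transitive triples.
Total triples C(10,3) = 120, so cyclic triples = 120 − 92 = 28.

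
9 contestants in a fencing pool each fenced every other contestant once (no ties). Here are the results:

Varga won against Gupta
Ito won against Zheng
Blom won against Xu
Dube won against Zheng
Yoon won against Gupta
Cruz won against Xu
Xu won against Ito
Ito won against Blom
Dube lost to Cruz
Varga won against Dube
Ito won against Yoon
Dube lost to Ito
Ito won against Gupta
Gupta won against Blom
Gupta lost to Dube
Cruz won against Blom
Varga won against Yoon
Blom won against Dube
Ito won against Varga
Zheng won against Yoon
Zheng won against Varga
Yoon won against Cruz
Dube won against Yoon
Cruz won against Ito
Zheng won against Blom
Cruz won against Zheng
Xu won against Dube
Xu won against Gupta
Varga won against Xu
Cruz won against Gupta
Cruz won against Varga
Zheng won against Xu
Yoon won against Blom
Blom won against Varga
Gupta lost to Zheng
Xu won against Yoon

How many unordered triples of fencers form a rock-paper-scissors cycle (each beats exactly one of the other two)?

17

Win totals: Yoon 3, Zheng 5, Xu 4, Varga 4, Dube 3, Ito 6, Gupta 1, Blom 3, Cruz 7.
A fencer with w wins dominates both others in C(w,2) triples; summing gives 3 + 10 + 6 + 6 + 3 + 15 + 0 + 3 + 21 = 67 transitive triples.
Total triples C(9,3) = 84, so cyclic triples = 84 − 67 = 17.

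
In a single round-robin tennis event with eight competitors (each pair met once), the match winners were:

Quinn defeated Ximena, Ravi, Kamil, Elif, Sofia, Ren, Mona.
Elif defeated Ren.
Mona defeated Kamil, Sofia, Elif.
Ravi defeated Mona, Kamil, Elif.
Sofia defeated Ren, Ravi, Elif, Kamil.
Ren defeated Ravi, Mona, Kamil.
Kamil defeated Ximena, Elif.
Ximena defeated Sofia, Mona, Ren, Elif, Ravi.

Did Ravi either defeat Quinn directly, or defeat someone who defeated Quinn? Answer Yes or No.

No

Ravi did not beat Quinn directly.
Ravi beat Elif, Mona, Kamil, but each of them lost to Quinn. No two-step path.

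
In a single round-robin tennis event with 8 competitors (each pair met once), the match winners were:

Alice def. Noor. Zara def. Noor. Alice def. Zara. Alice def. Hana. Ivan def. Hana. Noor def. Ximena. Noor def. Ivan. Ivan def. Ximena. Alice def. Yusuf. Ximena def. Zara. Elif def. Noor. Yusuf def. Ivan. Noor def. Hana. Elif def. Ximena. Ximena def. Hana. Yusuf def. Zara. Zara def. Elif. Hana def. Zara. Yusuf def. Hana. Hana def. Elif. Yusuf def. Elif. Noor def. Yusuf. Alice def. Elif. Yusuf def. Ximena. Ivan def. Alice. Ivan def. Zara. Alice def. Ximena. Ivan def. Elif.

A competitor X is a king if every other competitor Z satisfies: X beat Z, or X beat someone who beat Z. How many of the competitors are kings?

Noor reaches everyone (king).
Alice reaches everyone (king).
Ivan reaches everyone (king).
Hana cannot reach Alice, Ivan, Yusuf in two steps.
Yusuf reaches everyone (king).
Ximena cannot reach Alice, Ivan, Yusuf in two steps.
Zara cannot reach Alice in two steps.
Elif cannot reach Alice in two steps.
Kings: Noor, Alice, Ivan, Yusuf — 4.

4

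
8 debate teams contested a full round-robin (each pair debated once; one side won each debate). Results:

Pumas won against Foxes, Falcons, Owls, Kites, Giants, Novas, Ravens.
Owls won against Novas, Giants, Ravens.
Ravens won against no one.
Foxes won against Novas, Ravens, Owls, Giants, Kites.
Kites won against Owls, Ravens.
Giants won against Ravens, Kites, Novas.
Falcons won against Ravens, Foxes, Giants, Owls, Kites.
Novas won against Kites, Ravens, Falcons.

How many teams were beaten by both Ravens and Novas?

Ravens beat: no one.
Novas beat: Kites, Falcons, Ravens.
No one was beaten by both.

0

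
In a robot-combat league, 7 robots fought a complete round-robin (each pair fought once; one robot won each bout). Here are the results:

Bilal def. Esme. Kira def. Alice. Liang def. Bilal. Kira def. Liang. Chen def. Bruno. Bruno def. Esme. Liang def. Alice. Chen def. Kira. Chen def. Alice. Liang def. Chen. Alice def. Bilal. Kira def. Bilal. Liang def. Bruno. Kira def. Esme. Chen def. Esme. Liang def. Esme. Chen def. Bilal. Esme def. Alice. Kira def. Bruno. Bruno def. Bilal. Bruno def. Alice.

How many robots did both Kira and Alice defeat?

1

Kira beat: Alice, Bilal, Esme, Bruno, Liang.
Alice beat: Bilal.
Both beat: Bilal — 1.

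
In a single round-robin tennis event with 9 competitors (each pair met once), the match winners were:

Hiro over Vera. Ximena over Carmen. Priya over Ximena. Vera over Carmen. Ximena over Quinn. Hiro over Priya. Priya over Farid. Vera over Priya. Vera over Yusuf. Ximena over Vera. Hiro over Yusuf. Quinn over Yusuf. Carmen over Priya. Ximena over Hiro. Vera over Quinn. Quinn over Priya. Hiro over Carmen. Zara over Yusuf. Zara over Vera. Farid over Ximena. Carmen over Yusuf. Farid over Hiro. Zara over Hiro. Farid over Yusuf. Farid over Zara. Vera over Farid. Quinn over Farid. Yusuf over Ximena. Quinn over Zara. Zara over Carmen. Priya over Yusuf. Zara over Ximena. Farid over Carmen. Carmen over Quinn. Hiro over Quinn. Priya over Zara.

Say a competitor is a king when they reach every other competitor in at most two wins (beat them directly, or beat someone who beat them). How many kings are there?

Hiro reaches everyone (king).
Quinn reaches everyone (king).
Yusuf cannot reach Priya, Zara, Farid in two steps.
Carmen cannot reach Hiro, Vera in two steps.
Priya reaches everyone (king).
Zara reaches everyone (king).
Farid reaches everyone (king).
Ximena reaches everyone (king).
Vera reaches everyone (king).
Kings: Hiro, Quinn, Priya, Zara, Farid, Ximena, Vera — 7.

7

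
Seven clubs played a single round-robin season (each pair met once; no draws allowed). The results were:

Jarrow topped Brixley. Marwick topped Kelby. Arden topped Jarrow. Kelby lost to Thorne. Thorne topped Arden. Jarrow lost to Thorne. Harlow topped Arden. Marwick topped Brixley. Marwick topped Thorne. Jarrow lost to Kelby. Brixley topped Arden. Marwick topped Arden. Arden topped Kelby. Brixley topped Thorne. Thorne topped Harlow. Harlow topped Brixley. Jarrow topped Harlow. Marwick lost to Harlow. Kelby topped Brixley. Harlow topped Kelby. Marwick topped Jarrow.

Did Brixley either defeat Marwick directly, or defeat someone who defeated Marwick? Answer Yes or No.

Brixley did not beat Marwick directly.
Brixley beat Thorne, Arden, but each of them lost to Marwick. No two-step path.

No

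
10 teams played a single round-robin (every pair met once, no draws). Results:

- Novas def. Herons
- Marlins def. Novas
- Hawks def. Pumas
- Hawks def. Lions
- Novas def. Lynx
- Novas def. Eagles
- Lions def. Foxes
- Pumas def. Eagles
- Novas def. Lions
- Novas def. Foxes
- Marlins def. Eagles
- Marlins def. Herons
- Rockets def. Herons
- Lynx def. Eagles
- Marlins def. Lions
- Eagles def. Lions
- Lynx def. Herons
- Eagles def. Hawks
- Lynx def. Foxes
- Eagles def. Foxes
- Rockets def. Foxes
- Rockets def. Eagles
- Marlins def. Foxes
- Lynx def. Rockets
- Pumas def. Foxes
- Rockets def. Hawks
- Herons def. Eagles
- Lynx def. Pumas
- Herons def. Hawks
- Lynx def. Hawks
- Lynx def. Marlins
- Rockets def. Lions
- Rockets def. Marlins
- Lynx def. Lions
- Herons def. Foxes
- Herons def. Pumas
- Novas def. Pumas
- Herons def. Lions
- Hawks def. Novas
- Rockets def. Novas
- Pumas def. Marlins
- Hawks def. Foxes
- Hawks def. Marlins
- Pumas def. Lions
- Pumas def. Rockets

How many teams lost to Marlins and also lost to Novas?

4

Marlins beat: Novas, Lions, Eagles, Foxes, Herons.
Novas beat: Pumas, Lions, Eagles, Foxes, Herons, Lynx.
Both beat: Lions, Eagles, Foxes, Herons — 4.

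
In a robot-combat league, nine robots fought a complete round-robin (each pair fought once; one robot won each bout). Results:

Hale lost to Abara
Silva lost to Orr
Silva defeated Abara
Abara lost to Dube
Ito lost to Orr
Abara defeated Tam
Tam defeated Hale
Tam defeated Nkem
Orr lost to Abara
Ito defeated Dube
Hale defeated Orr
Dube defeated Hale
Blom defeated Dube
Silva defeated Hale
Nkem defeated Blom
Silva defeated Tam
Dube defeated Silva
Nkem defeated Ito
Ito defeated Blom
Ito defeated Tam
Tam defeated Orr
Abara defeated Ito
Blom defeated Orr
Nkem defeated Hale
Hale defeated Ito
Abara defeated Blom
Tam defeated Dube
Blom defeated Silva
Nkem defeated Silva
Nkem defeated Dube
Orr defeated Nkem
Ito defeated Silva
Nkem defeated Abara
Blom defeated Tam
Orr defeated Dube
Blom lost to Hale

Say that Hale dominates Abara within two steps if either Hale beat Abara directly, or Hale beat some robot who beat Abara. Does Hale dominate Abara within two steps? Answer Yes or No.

No

Hale did not beat Abara directly.
Hale beat Blom, Ito, Orr, but each of them lost to Abara. No two-step path.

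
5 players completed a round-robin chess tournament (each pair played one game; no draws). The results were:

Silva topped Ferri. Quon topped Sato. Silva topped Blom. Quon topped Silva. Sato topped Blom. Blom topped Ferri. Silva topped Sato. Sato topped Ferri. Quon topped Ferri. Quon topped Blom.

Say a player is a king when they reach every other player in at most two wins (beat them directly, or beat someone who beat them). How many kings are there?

Quon reaches everyone (king).
Sato cannot reach Quon, Silva in two steps.
Silva cannot reach Quon in two steps.
Ferri cannot reach Quon, Sato, Silva, Blom in two steps.
Blom cannot reach Quon, Sato, Silva in two steps.
Kings: Quon — 1.

1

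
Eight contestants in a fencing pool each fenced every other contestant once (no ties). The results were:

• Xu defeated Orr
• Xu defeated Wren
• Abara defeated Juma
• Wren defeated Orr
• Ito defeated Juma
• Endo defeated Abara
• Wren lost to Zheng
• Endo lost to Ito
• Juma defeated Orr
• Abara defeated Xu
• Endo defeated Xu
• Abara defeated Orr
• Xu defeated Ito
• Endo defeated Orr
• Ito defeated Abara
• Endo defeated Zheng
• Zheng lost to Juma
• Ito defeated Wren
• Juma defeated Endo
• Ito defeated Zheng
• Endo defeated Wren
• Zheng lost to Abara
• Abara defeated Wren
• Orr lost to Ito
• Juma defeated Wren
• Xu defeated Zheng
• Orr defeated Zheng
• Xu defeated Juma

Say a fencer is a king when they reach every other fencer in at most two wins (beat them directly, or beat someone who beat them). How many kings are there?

4

Abara reaches everyone (king).
Endo reaches everyone (king).
Orr cannot reach Abara, Endo, Juma, Xu, Ito in two steps.
Juma cannot reach Ito in two steps.
Zheng cannot reach Abara, Endo, Juma, Xu, Ito in two steps.
Xu reaches everyone (king).
Wren cannot reach Abara, Endo, Juma, Xu, Ito in two steps.
Ito reaches everyone (king).
Kings: Abara, Endo, Xu, Ito — 4.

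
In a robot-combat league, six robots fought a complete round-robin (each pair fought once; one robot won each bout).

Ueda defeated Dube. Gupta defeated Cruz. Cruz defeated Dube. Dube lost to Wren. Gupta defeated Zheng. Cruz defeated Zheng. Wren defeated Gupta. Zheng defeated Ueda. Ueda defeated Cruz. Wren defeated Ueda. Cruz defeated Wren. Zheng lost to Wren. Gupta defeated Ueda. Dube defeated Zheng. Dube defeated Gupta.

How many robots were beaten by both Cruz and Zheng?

Cruz beat: Zheng, Wren, Dube.
Zheng beat: Ueda.
No one was beaten by both.

0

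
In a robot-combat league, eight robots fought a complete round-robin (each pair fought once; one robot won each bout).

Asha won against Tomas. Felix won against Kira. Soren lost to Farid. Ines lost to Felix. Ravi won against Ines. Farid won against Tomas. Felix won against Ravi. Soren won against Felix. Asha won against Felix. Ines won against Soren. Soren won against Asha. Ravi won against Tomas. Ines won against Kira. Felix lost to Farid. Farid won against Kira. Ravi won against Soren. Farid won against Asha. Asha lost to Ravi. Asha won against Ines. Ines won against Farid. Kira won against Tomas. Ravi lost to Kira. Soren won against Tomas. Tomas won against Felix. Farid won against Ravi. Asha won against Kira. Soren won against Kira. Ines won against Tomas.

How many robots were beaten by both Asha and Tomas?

Asha beat: Kira, Felix, Tomas, Ines.
Tomas beat: Felix.
Both beat: Felix — 1.

1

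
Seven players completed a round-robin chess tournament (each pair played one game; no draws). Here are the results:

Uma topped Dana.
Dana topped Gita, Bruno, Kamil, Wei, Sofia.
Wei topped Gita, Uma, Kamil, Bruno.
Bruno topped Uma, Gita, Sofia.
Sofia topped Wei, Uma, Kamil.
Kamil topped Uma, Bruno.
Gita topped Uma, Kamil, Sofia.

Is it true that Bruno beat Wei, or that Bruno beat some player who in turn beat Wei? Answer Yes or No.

Bruno did not beat Wei directly.
Bruno beat Gita, Sofia, Uma. Of those, Sofia beat Wei.

Yes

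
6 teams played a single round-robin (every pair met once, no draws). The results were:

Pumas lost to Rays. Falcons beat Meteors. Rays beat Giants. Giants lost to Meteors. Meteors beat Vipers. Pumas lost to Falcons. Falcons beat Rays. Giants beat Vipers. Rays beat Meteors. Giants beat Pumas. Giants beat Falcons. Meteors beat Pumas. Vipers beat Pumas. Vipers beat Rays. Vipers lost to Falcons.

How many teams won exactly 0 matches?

1

Win totals: Giants 3, Falcons 4, Rays 3, Meteors 3, Vipers 2, Pumas 0.
Exactly 0: Pumas — 1 team.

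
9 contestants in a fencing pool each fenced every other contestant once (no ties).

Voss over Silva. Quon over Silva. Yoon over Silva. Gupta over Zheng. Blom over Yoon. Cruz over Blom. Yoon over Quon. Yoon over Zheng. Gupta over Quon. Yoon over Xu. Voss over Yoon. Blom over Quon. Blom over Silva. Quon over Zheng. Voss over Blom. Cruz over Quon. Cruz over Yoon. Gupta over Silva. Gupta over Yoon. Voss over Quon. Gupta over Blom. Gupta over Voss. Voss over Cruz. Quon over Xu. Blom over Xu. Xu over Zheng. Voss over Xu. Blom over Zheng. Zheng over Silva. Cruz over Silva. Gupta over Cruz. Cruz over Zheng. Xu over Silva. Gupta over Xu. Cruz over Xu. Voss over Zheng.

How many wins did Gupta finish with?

Gupta's results: beat Voss, Zheng, Blom, Quon, Yoon, Cruz, Silva, Xu; lost to no one.
That is 8 wins.

8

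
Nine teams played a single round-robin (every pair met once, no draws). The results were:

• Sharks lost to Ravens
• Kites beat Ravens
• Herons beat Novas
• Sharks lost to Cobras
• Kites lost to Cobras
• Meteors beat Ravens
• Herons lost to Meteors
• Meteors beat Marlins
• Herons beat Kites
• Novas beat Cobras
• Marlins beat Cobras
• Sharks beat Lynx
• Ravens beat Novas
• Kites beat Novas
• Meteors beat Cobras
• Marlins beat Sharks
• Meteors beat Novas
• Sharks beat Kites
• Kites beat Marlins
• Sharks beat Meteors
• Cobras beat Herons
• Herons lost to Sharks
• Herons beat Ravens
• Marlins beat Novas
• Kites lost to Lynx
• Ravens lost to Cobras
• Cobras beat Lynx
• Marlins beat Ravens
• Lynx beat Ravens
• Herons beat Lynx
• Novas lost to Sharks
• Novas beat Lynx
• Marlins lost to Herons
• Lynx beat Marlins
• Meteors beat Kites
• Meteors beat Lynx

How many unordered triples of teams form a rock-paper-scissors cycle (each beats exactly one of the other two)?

Win totals: Cobras 5, Novas 2, Herons 5, Meteors 7, Ravens 2, Sharks 5, Lynx 3, Kites 3, Marlins 4.
A team with w wins dominates both others in C(w,2) triples; summing gives 10 + 1 + 10 + 21 + 1 + 10 + 3 + 3 + 6 = 65 transitive triples.
Total triples C(9,3) = 84, so cyclic triples = 84 − 65 = 19.

19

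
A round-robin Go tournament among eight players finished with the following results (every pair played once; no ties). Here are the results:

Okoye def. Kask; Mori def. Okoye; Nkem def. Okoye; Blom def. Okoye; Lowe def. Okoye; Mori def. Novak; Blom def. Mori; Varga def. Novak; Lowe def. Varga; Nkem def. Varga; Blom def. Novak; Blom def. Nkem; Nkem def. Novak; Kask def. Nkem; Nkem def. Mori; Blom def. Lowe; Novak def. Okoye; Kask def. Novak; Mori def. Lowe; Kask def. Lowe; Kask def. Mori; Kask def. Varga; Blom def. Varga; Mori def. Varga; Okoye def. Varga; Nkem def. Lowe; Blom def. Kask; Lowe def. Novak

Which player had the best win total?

Blom

Win totals: Okoye 2, Nkem 5, Blom 7, Mori 4, Varga 1, Kask 5, Lowe 3, Novak 1.
Blom leads with 7 wins (next highest: 5).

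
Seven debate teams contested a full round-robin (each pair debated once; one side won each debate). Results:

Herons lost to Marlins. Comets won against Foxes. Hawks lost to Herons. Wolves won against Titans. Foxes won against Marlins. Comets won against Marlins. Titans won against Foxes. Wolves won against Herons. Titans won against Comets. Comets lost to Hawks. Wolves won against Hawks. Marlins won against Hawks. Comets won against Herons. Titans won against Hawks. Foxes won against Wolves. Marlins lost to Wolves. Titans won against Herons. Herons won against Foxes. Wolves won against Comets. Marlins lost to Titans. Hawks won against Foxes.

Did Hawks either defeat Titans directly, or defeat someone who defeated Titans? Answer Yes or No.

Hawks did not beat Titans directly.
Hawks beat Foxes, Comets, but each of them lost to Titans. No two-step path.

No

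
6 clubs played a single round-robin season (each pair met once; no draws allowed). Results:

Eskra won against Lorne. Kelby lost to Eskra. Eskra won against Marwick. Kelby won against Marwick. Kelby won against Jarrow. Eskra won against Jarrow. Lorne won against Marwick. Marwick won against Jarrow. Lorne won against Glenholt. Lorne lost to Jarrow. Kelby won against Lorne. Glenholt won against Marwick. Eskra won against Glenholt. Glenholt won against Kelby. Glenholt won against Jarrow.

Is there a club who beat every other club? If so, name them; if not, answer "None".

Eskra has 5 wins out of 5 opponents — a perfect record.

Eskra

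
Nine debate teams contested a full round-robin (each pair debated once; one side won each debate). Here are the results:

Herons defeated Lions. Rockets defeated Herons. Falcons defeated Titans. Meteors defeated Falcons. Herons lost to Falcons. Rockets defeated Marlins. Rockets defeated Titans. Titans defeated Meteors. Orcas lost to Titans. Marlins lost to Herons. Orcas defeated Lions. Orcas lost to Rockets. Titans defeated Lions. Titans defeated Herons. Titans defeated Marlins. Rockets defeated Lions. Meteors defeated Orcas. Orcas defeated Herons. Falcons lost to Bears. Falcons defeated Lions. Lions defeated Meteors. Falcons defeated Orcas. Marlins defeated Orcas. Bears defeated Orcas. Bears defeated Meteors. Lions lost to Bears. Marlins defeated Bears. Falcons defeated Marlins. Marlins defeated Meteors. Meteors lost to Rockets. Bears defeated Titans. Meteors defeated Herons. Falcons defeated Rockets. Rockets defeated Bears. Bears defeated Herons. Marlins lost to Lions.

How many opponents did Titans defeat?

Titans' results: beat Lions, Meteors, Marlins, Orcas, Herons; lost to Falcons, Bears, Rockets.
That is 5 wins.

5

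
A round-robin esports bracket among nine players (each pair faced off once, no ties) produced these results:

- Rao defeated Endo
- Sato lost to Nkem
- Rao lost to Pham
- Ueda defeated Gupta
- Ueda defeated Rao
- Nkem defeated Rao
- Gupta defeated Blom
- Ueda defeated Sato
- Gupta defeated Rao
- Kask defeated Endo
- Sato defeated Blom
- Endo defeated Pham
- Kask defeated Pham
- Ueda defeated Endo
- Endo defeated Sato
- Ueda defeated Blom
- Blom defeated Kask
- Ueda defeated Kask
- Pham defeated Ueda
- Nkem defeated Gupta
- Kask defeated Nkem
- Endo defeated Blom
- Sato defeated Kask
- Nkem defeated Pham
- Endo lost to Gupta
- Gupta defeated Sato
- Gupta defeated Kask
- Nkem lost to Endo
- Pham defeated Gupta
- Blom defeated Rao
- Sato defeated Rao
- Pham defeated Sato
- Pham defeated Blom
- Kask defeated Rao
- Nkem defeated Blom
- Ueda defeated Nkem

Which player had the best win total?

Win totals: Pham 5, Ueda 7, Kask 4, Endo 4, Sato 3, Rao 1, Blom 2, Gupta 5, Nkem 5.
Ueda leads with 7 wins (next highest: 5).

Ueda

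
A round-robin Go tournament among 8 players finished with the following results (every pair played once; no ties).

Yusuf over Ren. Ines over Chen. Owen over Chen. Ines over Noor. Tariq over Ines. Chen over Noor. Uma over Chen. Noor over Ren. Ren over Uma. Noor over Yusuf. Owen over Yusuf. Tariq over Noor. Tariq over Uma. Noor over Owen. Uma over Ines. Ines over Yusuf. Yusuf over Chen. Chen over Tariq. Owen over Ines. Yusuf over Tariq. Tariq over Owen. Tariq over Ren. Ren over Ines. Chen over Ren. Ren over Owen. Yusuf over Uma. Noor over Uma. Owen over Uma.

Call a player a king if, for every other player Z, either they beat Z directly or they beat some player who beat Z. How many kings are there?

6

Yusuf reaches everyone (king).
Tariq reaches everyone (king).
Noor reaches everyone (king).
Owen reaches everyone (king).
Uma cannot reach Owen in two steps.
Ines reaches everyone (king).
Ren cannot reach Tariq in two steps.
Chen reaches everyone (king).
Kings: Yusuf, Tariq, Noor, Owen, Ines, Chen — 6.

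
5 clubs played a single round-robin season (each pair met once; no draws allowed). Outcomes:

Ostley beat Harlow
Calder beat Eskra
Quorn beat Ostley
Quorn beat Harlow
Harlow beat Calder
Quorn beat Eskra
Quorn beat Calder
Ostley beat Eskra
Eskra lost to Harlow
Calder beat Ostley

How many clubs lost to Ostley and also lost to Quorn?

2

Ostley beat: Eskra, Harlow.
Quorn beat: Eskra, Ostley, Harlow, Calder.
Both beat: Eskra, Harlow — 2.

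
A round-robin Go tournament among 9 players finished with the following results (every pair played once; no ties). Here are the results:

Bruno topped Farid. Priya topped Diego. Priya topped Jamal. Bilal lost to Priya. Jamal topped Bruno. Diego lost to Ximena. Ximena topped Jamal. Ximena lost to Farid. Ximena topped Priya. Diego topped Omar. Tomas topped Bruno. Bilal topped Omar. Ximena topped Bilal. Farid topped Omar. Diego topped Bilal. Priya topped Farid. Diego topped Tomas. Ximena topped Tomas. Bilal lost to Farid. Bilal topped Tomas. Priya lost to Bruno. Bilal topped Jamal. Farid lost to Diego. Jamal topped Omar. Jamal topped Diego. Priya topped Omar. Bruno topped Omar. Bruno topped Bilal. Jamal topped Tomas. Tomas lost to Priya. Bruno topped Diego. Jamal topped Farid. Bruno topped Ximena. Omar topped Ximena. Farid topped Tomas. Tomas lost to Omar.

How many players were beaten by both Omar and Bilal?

Omar beat: Tomas, Ximena.
Bilal beat: Omar, Tomas, Jamal.
Both beat: Tomas — 1.

1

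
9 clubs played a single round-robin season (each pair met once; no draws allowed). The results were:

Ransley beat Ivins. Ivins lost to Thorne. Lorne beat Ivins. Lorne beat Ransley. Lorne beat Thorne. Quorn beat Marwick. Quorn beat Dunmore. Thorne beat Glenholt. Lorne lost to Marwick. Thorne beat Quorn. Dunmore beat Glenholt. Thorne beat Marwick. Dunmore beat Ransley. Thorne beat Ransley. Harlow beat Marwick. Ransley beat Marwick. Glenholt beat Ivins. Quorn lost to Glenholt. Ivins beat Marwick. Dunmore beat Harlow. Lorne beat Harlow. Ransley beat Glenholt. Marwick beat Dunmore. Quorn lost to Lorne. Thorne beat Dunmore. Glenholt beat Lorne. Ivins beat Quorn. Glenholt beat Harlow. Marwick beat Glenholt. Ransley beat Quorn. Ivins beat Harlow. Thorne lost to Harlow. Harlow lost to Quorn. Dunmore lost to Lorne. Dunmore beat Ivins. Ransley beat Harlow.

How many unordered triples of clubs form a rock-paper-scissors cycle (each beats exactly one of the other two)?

22

Win totals: Quorn 3, Marwick 3, Ransley 5, Glenholt 4, Dunmore 4, Lorne 6, Harlow 2, Ivins 3, Thorne 6.
A club with w wins dominates both others in C(w,2) triples; summing gives 3 + 3 + 10 + 6 + 6 + 15 + 1 + 3 + 15 = 62 transitive triples.
Total triples C(9,3) = 84, so cyclic triples = 84 − 62 = 22.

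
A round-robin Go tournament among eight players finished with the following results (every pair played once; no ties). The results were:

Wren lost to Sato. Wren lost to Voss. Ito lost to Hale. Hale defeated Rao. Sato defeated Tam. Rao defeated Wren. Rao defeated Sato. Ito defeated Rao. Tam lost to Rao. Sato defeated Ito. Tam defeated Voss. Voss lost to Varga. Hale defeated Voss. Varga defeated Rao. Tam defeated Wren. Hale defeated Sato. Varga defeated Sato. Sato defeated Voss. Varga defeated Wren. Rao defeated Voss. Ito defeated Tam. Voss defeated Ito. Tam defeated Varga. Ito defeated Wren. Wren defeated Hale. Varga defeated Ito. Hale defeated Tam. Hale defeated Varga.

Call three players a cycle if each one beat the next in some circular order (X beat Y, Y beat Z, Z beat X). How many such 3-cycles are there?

Win totals: Rao 4, Tam 3, Hale 6, Voss 2, Wren 1, Sato 4, Ito 3, Varga 5.
A player with w wins dominates both others in C(w,2) triples; summing gives 6 + 3 + 15 + 1 + 0 + 6 + 3 + 10 = 44 transitive triples.
Total triples C(8,3) = 56, so cyclic triples = 56 − 44 = 12.

12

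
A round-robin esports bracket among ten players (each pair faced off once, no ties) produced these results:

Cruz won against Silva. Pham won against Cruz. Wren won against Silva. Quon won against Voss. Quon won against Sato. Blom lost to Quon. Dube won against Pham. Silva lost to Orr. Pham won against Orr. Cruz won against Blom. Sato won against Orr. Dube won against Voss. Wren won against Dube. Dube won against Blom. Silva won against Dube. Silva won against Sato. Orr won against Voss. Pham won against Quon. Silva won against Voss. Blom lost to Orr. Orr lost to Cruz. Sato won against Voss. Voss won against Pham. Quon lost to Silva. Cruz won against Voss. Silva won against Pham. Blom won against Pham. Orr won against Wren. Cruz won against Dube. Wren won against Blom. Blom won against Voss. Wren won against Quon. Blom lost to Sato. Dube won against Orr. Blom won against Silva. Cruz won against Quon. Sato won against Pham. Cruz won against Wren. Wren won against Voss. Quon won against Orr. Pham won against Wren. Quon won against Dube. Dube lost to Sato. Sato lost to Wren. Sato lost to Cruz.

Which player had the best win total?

Cruz

Win totals: Voss 1, Wren 6, Cruz 8, Orr 4, Silva 5, Quon 5, Dube 4, Pham 4, Sato 5, Blom 3.
Cruz leads with 8 wins (next highest: 6).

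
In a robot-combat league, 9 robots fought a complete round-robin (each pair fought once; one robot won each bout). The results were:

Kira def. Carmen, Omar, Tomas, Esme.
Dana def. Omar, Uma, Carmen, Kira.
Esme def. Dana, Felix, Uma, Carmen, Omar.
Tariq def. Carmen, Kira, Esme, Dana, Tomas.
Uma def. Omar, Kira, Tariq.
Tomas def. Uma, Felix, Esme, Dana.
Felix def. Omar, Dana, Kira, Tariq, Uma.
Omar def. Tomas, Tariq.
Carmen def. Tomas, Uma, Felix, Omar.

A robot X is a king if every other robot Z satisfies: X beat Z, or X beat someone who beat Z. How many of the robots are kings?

8

Kira reaches everyone (king).
Tomas reaches everyone (king).
Tariq reaches everyone (king).
Dana reaches everyone (king).
Uma cannot reach Felix in two steps.
Felix reaches everyone (king).
Esme reaches everyone (king).
Carmen reaches everyone (king).
Omar reaches everyone (king).
Kings: Kira, Tomas, Tariq, Dana, Felix, Esme, Carmen, Omar — 8.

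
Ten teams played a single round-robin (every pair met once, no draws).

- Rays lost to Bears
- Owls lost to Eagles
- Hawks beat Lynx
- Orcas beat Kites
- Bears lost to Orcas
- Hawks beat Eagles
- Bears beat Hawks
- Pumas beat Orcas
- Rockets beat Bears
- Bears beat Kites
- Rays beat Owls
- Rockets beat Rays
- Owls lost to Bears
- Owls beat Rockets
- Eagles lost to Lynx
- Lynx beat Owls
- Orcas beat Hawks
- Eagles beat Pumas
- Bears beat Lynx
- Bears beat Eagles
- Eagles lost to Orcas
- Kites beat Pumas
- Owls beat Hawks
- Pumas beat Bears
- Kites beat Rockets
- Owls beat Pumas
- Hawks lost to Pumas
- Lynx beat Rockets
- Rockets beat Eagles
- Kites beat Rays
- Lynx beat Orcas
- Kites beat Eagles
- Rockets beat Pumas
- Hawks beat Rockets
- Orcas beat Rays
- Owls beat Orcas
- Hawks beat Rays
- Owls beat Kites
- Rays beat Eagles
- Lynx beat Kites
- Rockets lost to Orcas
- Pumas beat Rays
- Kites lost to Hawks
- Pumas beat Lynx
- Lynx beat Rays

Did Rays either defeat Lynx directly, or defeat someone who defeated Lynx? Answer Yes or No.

No

Rays did not beat Lynx directly.
Rays beat Owls, Eagles, but each of them lost to Lynx. No two-step path.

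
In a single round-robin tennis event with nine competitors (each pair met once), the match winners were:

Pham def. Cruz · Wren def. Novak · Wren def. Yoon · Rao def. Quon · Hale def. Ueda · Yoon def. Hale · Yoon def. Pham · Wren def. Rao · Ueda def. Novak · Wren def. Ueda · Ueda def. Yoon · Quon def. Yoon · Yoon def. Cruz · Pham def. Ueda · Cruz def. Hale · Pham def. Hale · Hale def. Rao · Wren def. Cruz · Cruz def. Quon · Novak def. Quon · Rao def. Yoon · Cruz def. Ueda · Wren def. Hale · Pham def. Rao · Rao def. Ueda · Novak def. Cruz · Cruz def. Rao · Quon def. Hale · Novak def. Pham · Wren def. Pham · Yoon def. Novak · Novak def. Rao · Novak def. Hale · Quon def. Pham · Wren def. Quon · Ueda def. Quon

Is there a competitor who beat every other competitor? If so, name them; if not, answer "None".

Wren

Wren has 8 wins out of 8 opponents — a perfect record.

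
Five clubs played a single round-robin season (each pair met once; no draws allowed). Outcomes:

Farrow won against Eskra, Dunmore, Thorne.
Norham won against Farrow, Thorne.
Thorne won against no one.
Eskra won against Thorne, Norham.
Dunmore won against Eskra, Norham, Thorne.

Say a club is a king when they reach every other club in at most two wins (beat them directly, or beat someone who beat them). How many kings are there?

3

Dunmore reaches everyone (king).
Thorne cannot reach Dunmore, Farrow, Eskra, Norham in two steps.
Farrow reaches everyone (king).
Eskra cannot reach Dunmore in two steps.
Norham reaches everyone (king).
Kings: Dunmore, Farrow, Norham — 3.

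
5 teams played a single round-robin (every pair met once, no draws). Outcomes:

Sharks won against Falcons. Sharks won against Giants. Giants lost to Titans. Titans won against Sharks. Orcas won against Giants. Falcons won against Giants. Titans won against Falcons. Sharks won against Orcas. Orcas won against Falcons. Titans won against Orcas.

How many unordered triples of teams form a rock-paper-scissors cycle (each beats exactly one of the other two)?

Win totals: Titans 4, Falcons 1, Sharks 3, Orcas 2, Giants 0.
A team with w wins dominates both others in C(w,2) triples; summing gives 6 + 0 + 3 + 1 + 0 = 10 transitive triples.
Total triples C(5,3) = 10, so cyclic triples = 10 − 10 = 0.

0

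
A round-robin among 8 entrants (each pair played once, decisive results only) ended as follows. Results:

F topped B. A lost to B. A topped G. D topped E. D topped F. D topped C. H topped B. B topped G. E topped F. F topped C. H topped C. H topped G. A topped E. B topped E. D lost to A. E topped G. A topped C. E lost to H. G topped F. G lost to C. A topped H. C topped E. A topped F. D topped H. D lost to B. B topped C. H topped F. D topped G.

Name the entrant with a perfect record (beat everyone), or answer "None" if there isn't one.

None

Highest win total is A with 6 (out of 7 possible).
A lost to B, so no entrant went undefeated.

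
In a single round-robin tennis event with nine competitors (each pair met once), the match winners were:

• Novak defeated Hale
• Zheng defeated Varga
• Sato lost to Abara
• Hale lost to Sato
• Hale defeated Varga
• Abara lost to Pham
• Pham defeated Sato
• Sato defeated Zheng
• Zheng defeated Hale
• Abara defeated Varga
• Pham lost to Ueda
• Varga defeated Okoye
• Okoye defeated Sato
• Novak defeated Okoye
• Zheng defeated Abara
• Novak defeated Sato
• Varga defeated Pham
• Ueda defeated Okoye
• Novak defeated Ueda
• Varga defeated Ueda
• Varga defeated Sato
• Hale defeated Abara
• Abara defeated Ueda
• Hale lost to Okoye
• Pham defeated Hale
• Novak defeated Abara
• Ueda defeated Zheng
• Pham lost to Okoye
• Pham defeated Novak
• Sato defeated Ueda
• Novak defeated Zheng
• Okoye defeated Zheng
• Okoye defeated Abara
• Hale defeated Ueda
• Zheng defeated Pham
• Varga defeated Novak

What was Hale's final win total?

3

Hale's results: beat Ueda, Abara, Varga; lost to Okoye, Pham, Sato, Novak, Zheng.
That is 3 wins.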